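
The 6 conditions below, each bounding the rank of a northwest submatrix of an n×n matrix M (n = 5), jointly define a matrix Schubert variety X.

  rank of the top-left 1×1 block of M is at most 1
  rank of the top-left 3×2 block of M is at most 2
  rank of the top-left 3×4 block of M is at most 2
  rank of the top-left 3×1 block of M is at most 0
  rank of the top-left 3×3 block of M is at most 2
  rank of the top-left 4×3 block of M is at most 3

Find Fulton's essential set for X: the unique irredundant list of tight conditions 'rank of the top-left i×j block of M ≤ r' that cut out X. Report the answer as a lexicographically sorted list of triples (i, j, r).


Propagating the 6 rank bounds to every northwest block:

  0 1 1 1 1
  0 1 2 2 2
  0 1 2 2 3
  1 2 3 3 4
  1 2 3 4 5

second differences of R give the permutation w = (2, 3, 5, 1, 4).

D(w) has 4 cells with 2 SE-corners; essential set:

[(3, 1, 0), (3, 4, 2)]


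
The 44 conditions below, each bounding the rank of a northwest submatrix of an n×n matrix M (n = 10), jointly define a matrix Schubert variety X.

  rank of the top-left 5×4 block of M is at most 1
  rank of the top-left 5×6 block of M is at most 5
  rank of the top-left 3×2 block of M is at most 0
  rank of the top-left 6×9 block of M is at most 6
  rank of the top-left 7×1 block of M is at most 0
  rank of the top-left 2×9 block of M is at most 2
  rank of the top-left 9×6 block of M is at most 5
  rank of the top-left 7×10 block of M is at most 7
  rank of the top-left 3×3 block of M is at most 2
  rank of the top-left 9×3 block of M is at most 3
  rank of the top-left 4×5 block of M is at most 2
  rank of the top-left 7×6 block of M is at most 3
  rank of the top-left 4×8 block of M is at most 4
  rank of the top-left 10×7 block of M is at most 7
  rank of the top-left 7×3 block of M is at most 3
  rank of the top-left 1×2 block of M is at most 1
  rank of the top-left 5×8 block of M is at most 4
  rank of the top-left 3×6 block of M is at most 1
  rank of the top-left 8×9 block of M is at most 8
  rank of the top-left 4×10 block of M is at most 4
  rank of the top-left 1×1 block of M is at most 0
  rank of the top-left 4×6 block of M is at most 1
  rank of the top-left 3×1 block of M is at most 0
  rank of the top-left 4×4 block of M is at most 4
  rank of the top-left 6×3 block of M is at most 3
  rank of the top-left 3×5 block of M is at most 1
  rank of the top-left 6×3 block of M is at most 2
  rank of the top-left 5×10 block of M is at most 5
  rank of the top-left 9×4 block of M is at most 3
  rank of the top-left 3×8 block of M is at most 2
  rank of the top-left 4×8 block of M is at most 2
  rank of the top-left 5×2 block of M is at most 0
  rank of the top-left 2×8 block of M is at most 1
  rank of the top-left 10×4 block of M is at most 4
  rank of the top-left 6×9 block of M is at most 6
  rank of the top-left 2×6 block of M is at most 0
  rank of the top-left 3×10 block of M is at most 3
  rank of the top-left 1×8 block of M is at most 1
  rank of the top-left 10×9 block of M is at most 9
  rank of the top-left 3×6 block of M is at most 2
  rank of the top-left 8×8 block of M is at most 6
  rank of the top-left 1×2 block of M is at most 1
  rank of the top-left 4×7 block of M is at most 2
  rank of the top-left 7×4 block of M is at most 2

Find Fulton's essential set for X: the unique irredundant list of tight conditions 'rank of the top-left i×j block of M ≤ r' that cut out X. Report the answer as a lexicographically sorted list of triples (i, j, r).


Propagating the 44 rank bounds to every northwest block:

  0  0  0  0  0  0  1  1  1  1
  0  0  0  0  0  0  1  1  2  2
  0  0  1  1  1  1  2  2  3  3
  0  0  1  1  1  1  2  2  3  4
  0  0  1  1  2  2  3  3  4  5
  0  1  2  2  3  3  4  4  5  6
  0  1  2  2  3  3  4  5  6  7
  1  2  3  3  4  4  5  6  7  8
  1  2  3  3  4  5  6  7  8  9
  1  2  3  4  5  6  7  8  9  10

hence w(1..10) = (7, 9, 3, 10, 5, 2, 8, 1, 6, 4).

ℓ(w)=29; the 10 essential cells (i,j,r):

[(2, 6, 0), (2, 8, 1), (4, 6, 1), (4, 8, 2), (5, 2, 0), (5, 4, 1), (7, 1, 0), (7, 4, 2), (7, 6, 3), (9, 4, 3)]


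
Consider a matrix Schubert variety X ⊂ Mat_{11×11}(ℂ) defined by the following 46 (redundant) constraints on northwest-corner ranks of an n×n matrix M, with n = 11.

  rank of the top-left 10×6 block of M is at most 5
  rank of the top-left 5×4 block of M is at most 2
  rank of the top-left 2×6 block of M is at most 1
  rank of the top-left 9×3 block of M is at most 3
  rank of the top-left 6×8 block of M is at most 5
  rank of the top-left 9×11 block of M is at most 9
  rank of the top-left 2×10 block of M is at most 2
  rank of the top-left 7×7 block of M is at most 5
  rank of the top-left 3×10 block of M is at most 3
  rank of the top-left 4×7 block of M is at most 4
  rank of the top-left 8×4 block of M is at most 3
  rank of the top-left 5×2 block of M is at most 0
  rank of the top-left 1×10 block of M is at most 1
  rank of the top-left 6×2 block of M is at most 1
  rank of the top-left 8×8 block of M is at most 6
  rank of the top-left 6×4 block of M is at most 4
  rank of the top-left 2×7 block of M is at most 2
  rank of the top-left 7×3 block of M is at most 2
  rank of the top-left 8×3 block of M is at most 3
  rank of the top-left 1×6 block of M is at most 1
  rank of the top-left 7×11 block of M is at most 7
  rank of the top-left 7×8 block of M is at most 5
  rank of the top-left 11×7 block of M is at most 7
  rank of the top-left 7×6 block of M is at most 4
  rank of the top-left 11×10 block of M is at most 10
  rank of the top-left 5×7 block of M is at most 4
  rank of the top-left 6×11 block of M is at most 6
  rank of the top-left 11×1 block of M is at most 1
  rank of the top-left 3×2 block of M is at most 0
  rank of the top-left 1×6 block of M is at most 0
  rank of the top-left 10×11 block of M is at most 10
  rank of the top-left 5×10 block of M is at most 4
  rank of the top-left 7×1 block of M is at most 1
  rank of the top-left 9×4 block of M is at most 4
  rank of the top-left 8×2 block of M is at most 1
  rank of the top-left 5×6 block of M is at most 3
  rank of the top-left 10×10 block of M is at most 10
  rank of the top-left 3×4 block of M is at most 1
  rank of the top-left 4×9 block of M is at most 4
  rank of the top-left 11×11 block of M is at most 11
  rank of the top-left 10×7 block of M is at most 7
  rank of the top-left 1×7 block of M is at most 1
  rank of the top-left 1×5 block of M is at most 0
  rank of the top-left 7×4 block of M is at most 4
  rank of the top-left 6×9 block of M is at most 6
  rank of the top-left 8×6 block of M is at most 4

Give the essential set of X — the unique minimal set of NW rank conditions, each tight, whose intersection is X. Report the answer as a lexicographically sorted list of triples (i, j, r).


Propagating the 46 rank bounds to every northwest block:

  0 | 0 | 0 | 0 | 0 | 0 | 1 | 1 | 1 | 1 | 1
  0 | 0 | 1 | 1 | 1 | 1 | 2 | 2 | 2 | 2 | 2
  0 | 0 | 1 | 1 | 2 | 2 | 3 | 3 | 3 | 3 | 3
  0 | 0 | 1 | 2 | 3 | 3 | 4 | 4 | 4 | 4 | 4
  0 | 0 | 1 | 2 | 3 | 3 | 4 | 4 | 4 | 4 | 5
  1 | 1 | 2 | 3 | 4 | 4 | 5 | 5 | 5 | 5 | 6
  1 | 1 | 2 | 3 | 4 | 4 | 5 | 5 | 6 | 6 | 7
  1 | 1 | 2 | 3 | 4 | 4 | 5 | 6 | 7 | 7 | 8
  1 | 2 | 3 | 4 | 5 | 5 | 6 | 7 | 8 | 8 | 9
  1 | 2 | 3 | 4 | 5 | 5 | 6 | 7 | 8 | 9 | 10
  1 | 2 | 3 | 4 | 5 | 6 | 7 | 8 | 9 | 10 | 11

the unique w with this rank table is (7, 3, 5, 4, 11, 1, 9, 8, 2, 10, 6).

9 SE-corners of the 25-cell Rothe diagram give Ess(w):

[(1, 6, 0), (3, 4, 1), (5, 2, 0), (5, 6, 3), (5, 10, 4), (7, 8, 5), (8, 2, 1), (8, 6, 4), (10, 6, 5)]


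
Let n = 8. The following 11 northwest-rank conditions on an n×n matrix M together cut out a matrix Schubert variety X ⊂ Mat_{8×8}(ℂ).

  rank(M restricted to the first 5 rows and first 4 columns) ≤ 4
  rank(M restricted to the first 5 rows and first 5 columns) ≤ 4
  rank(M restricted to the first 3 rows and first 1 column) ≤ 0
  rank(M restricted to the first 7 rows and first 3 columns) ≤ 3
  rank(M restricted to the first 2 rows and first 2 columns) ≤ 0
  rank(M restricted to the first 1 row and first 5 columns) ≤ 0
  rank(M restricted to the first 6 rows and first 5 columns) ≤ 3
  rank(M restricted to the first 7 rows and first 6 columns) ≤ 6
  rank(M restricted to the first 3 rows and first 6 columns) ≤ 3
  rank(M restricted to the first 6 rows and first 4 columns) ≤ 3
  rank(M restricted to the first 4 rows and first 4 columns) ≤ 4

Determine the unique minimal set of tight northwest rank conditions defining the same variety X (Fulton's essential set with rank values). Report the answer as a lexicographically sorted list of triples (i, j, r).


Recovering R(i,j) via the rank-extension bound from the 11 conditions:

  0 | 0 | 0 | 0 | 0 | 1 | 1 | 1
  0 | 0 | 1 | 1 | 1 | 2 | 2 | 2
  0 | 1 | 2 | 2 | 2 | 3 | 3 | 3
  1 | 2 | 3 | 3 | 3 | 4 | 4 | 4
  1 | 2 | 3 | 3 | 3 | 4 | 5 | 5
  1 | 2 | 3 | 3 | 3 | 4 | 5 | 6
  1 | 2 | 3 | 4 | 4 | 5 | 6 | 7
  1 | 2 | 3 | 4 | 5 | 6 | 7 | 8

second differences of R give the permutation w = (6, 3, 2, 1, 7, 8, 4, 5).

D(w) has 12 cells with 4 SE-corners; essential set:

[(1, 5, 0), (2, 2, 0), (3, 1, 0), (6, 5, 3)]


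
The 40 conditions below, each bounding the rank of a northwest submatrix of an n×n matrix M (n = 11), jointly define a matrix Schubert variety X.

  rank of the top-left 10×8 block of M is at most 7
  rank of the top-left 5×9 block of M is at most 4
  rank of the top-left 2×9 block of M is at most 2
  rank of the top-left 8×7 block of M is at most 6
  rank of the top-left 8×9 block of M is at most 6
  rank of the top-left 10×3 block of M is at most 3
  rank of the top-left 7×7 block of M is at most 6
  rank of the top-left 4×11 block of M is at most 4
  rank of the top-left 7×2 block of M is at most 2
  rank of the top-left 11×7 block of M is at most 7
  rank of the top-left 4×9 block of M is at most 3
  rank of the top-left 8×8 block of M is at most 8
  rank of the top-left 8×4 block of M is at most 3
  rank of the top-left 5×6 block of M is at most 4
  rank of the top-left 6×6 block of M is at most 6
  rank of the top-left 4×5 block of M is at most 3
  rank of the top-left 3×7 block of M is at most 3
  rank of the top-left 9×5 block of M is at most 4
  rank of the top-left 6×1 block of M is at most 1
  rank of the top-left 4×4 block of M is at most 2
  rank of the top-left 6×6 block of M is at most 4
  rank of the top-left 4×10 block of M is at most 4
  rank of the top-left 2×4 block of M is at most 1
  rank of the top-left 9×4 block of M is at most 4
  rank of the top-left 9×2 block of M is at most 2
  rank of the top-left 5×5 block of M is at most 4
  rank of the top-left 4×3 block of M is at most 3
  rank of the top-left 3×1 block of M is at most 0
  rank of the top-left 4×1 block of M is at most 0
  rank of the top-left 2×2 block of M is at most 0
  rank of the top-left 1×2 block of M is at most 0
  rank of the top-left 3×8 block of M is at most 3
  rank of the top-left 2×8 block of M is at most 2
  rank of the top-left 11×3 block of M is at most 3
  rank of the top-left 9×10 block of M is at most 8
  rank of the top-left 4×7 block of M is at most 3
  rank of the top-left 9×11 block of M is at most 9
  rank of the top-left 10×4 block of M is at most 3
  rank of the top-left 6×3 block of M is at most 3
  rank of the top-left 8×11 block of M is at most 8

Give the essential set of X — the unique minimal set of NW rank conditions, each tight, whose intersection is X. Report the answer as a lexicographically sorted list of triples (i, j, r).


Recovering R(i,j) via the rank-extension bound from the 40 conditions:

  i=1: 0 0 1 1 1 1 1 1 1 1 1
  i=2: 0 0 1 1 2 2 2 2 2 2 2
  i=3: 0 1 2 2 3 3 3 3 3 3 3
  i=4: 0 1 2 2 3 3 3 3 3 4 4
  i=5: 1 2 3 3 4 4 4 4 4 5 5
  i=6: 1 2 3 3 4 4 5 5 5 6 6
  i=7: 1 2 3 3 4 5 6 6 6 7 7
  i=8: 1 2 3 3 4 5 6 6 6 7 8
  i=9: 1 2 3 3 4 5 6 7 7 8 9
  i=10: 1 2 3 3 4 5 6 7 8 9 10
  i=11: 1 2 3 4 5 6 7 8 9 10 11

the unique w with this rank table is (3, 5, 2, 10, 1, 7, 6, 11, 8, 9, 4).

Rothe diagram D(w) (20 cells), 8 SE-corners (essential conditions):

[(2, 2, 0), (2, 4, 1), (4, 1, 0), (4, 4, 2), (4, 9, 3), (6, 6, 4), (8, 9, 6), (10, 4, 3)]


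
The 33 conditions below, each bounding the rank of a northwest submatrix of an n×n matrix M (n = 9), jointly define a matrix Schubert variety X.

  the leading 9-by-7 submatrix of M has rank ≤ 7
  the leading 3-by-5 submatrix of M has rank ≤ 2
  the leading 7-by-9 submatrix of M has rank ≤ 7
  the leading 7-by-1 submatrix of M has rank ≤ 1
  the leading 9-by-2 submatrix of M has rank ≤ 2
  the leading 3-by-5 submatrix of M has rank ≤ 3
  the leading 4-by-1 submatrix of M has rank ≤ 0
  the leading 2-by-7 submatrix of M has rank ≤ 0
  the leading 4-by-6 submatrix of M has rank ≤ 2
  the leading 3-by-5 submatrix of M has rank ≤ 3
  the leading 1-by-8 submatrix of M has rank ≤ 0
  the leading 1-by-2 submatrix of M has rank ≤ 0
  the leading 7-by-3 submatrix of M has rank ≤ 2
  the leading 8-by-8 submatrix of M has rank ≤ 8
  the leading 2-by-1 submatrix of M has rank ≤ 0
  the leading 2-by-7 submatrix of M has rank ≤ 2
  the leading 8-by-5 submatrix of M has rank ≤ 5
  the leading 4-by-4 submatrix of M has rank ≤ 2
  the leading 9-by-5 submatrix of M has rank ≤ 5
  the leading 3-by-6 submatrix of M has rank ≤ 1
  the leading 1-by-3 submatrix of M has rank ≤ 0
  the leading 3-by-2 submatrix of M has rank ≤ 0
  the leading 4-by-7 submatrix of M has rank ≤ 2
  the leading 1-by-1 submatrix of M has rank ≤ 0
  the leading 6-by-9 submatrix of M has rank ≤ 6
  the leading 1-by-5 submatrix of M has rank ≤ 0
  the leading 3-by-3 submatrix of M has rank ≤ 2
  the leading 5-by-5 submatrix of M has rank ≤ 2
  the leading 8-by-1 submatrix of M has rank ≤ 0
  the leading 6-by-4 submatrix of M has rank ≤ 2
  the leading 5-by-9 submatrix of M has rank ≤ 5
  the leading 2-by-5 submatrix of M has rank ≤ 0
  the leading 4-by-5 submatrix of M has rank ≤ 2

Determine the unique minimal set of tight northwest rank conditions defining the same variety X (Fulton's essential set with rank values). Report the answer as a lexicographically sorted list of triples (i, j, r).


Rank table r_w(9×9) implied by the 33 constraints:

  i=1: 0  0  0  0  0  0  0  0  1
  i=2: 0  0  0  0  0  0  0  1  2
  i=3: 0  0  1  1  1  1  1  2  3
  i=4: 0  1  2  2  2  2  2  3  4
  i=5: 0  1  2  2  2  3  3  4  5
  i=6: 0  1  2  2  3  4  4  5  6
  i=7: 0  1  2  3  4  5  5  6  7
  i=8: 0  1  2  3  4  5  6  7  8
  i=9: 1  2  3  4  5  6  7  8  9

reading off 1-entries of Δ²R: w = (9, 8, 3, 2, 6, 5, 4, 7, 1).

6 SE-corners of the 25-cell Rothe diagram give Ess(w):

[(1, 8, 0), (2, 7, 0), (3, 2, 0), (5, 5, 2), (6, 4, 2), (8, 1, 0)]


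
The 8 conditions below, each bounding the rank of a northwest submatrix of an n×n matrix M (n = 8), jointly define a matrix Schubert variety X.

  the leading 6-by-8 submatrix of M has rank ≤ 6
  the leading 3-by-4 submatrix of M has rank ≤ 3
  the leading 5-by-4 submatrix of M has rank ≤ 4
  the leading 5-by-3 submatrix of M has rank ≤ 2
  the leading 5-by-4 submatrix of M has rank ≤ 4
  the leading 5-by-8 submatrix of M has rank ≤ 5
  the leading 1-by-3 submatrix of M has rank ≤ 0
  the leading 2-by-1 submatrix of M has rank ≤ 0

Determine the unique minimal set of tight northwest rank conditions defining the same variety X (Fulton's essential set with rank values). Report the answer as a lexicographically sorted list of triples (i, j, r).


Computing R[i][j] = min implied NW-rank bound (n=8, 8 conditions):

  R[1]: 0  0  0  1  1  1  1  1
  R[2]: 0  1  1  2  2  2  2  2
  R[3]: 1  2  2  3  3  3  3  3
  R[4]: 1  2  2  3  4  4  4  4
  R[5]: 1  2  2  3  4  5  5  5
  R[6]: 1  2  3  4  5  6  6  6
  R[7]: 1  2  3  4  5  6  7  7
  R[8]: 1  2  3  4  5  6  7  8

giving w = (4, 2, 1, 5, 6, 3, 7, 8) via Δ²R.

D(w) has 6 cells with 3 SE-corners; essential set:

[(1, 3, 0), (2, 1, 0), (5, 3, 2)]


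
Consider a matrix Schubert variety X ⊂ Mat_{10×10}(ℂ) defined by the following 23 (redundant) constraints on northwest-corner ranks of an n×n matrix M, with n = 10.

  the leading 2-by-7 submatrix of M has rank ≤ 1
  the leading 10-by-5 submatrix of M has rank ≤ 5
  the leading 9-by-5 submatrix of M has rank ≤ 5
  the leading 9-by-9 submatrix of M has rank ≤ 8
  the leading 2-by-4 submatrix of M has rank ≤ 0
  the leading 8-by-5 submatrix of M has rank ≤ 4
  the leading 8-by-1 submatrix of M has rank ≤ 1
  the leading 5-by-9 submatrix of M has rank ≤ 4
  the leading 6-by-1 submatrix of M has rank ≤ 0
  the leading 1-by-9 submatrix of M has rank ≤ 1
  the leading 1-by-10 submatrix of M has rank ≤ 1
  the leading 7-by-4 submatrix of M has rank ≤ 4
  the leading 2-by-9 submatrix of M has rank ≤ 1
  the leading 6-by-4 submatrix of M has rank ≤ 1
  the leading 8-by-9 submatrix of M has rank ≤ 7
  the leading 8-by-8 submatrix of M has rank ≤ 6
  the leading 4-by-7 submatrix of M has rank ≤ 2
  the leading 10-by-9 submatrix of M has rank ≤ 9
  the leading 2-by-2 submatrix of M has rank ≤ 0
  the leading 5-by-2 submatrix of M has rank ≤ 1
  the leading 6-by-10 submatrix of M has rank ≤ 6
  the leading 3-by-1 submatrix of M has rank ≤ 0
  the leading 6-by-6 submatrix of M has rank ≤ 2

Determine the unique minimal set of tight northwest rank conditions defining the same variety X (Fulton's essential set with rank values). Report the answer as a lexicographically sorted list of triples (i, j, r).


Recovering R(i,j) via the rank-extension bound from the 23 conditions:

  R[1]: 0 | 0 | 0 | 0 | 1 | 1 | 1 | 1 | 1 | 1
  R[2]: 0 | 0 | 0 | 0 | 1 | 1 | 1 | 1 | 1 | 2
  R[3]: 0 | 1 | 1 | 1 | 2 | 2 | 2 | 2 | 2 | 3
  R[4]: 0 | 1 | 1 | 1 | 2 | 2 | 2 | 3 | 3 | 4
  R[5]: 0 | 1 | 1 | 1 | 2 | 2 | 3 | 4 | 4 | 5
  R[6]: 0 | 1 | 1 | 1 | 2 | 2 | 3 | 4 | 5 | 6
  R[7]: 1 | 2 | 2 | 2 | 3 | 3 | 4 | 5 | 6 | 7
  R[8]: 1 | 2 | 3 | 3 | 4 | 4 | 5 | 6 | 7 | 8
  R[9]: 1 | 2 | 3 | 4 | 5 | 5 | 6 | 7 | 8 | 9
  R[10]: 1 | 2 | 3 | 4 | 5 | 6 | 7 | 8 | 9 | 10

the unique w with this rank table is (5, 10, 2, 8, 7, 9, 1, 3, 4, 6).

|D(w)|=26, |Ess(w)|=6:

[(2, 4, 0), (2, 9, 1), (4, 7, 2), (6, 1, 0), (6, 4, 1), (6, 6, 2)]


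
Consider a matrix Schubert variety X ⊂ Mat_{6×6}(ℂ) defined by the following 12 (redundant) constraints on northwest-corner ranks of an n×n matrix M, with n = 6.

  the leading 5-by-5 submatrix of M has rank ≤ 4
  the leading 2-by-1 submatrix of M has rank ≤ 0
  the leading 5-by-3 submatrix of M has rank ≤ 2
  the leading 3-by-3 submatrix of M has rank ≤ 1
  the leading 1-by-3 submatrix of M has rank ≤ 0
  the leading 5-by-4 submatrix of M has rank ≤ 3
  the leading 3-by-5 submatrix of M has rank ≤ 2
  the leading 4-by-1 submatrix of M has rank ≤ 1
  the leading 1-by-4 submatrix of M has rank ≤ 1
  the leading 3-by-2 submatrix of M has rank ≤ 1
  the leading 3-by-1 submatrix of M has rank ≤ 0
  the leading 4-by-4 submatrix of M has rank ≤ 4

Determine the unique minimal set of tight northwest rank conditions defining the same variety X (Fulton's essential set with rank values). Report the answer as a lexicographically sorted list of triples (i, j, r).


Rank table r_w(6×6) implied by the 12 constraints:

  row 1: 0 | 0 | 0 | 1 | 1 | 1
  row 2: 0 | 1 | 1 | 2 | 2 | 2
  row 3: 0 | 1 | 1 | 2 | 2 | 3
  row 4: 1 | 2 | 2 | 3 | 3 | 4
  row 5: 1 | 2 | 2 | 3 | 4 | 5
  row 6: 1 | 2 | 3 | 4 | 5 | 6

hence w(1..6) = (4, 2, 6, 1, 5, 3).

|D(w)|=8, |Ess(w)|=5:

[(1, 3, 0), (3, 1, 0), (3, 3, 1), (3, 5, 2), (5, 3, 2)]


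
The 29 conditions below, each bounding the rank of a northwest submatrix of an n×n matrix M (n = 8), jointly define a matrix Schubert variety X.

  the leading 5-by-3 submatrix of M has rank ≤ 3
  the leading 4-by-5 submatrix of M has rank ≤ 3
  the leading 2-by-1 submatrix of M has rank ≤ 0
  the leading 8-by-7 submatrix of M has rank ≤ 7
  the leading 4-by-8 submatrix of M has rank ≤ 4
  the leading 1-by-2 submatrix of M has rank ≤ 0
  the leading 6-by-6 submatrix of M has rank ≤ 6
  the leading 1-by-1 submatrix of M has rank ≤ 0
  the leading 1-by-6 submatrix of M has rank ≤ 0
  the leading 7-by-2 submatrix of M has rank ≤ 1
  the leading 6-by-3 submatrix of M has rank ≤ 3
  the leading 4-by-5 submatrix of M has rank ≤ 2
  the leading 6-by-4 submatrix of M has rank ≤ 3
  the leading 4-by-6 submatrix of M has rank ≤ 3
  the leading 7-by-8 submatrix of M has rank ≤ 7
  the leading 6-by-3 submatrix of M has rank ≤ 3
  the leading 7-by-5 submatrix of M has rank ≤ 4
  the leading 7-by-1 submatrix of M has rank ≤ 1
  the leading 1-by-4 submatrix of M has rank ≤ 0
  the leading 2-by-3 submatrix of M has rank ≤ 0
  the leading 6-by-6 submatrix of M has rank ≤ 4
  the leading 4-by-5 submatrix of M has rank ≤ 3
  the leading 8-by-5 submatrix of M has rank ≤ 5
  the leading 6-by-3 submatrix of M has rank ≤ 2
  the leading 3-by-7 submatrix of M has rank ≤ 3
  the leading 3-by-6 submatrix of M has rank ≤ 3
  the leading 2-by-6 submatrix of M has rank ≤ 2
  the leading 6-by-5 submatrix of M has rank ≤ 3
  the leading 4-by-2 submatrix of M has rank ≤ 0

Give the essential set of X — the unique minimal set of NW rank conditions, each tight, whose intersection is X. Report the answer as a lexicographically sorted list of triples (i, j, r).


Computing R[i][j] = min implied NW-rank bound (n=8, 29 conditions):

  R[1]: 0, 0, 0, 0, 0, 0, 1, 1
  R[2]: 0, 0, 0, 1, 1, 1, 2, 2
  R[3]: 0, 0, 1, 2, 2, 2, 3, 3
  R[4]: 0, 0, 1, 2, 2, 3, 4, 4
  R[5]: 1, 1, 2, 3, 3, 4, 5, 5
  R[6]: 1, 1, 2, 3, 3, 4, 5, 6
  R[7]: 1, 1, 2, 3, 4, 5, 6, 7
  R[8]: 1, 2, 3, 4, 5, 6, 7, 8

second differences of R give the permutation w = (7, 4, 3, 6, 1, 8, 5, 2).

ℓ(w)=17; the 6 essential cells (i,j,r):

[(1, 6, 0), (2, 3, 0), (4, 2, 0), (4, 5, 2), (6, 5, 3), (7, 2, 1)]


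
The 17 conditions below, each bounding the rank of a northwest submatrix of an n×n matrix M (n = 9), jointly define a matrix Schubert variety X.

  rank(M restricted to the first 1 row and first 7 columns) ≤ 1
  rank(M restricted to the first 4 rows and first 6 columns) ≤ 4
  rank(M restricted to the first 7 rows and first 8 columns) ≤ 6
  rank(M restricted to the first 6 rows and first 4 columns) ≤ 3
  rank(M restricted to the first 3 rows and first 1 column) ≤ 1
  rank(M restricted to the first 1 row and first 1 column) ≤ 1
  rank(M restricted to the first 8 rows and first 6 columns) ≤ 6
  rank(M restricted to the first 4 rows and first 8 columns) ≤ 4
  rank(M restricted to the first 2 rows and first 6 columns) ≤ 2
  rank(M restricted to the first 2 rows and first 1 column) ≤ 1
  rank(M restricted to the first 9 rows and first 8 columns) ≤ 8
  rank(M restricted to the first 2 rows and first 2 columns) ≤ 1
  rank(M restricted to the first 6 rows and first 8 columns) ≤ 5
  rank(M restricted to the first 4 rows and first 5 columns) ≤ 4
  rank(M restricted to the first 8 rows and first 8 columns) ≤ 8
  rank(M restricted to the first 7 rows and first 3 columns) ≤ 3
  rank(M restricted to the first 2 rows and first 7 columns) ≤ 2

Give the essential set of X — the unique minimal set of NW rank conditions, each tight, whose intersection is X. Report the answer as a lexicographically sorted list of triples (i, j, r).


Propagating the 17 rank bounds to every northwest block:

  i=1: 1, 1, 1, 1, 1, 1, 1, 1, 1
  i=2: 1, 1, 2, 2, 2, 2, 2, 2, 2
  i=3: 1, 2, 3, 3, 3, 3, 3, 3, 3
  i=4: 1, 2, 3, 3, 4, 4, 4, 4, 4
  i=5: 1, 2, 3, 3, 4, 5, 5, 5, 5
  i=6: 1, 2, 3, 3, 4, 5, 5, 5, 6
  i=7: 1, 2, 3, 4, 5, 6, 6, 6, 7
  i=8: 1, 2, 3, 4, 5, 6, 7, 7, 8
  i=9: 1, 2, 3, 4, 5, 6, 7, 8, 9

hence w(1..9) = (1, 3, 2, 5, 6, 9, 4, 7, 8).

|D(w)|=6, |Ess(w)|=3:

[(2, 2, 1), (6, 4, 3), (6, 8, 5)]


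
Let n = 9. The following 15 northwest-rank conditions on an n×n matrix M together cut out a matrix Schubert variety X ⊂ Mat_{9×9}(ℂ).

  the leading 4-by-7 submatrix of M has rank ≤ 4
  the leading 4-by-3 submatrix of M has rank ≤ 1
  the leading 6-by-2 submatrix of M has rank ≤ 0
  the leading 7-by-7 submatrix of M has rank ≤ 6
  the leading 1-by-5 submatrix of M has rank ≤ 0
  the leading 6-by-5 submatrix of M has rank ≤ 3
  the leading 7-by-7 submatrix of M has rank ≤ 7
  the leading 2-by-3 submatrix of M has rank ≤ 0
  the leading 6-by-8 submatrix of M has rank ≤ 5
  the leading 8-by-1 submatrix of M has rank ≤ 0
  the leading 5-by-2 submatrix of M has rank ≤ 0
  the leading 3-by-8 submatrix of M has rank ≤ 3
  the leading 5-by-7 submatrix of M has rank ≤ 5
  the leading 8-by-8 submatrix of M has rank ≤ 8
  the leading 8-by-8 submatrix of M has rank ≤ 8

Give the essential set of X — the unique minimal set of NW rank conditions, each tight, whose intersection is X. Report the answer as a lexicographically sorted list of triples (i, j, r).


Reconstructing r_w from the 15 given conditions:

  i=1: 0 0 0 0 0 1 1 1 1
  i=2: 0 0 0 1 1 2 2 2 2
  i=3: 0 0 1 2 2 3 3 3 3
  i=4: 0 0 1 2 3 4 4 4 4
  i=5: 0 0 1 2 3 4 5 5 5
  i=6: 0 0 1 2 3 4 5 5 6
  i=7: 0 1 2 3 4 5 6 6 7
  i=8: 0 1 2 3 4 5 6 7 8
  i=9: 1 2 3 4 5 6 7 8 9

reading off 1-entries of Δ²R: w = (6, 4, 3, 5, 7, 9, 2, 8, 1).

5 SE-corners of the 19-cell Rothe diagram give Ess(w):

[(1, 5, 0), (2, 3, 0), (6, 2, 0), (6, 8, 5), (8, 1, 0)]


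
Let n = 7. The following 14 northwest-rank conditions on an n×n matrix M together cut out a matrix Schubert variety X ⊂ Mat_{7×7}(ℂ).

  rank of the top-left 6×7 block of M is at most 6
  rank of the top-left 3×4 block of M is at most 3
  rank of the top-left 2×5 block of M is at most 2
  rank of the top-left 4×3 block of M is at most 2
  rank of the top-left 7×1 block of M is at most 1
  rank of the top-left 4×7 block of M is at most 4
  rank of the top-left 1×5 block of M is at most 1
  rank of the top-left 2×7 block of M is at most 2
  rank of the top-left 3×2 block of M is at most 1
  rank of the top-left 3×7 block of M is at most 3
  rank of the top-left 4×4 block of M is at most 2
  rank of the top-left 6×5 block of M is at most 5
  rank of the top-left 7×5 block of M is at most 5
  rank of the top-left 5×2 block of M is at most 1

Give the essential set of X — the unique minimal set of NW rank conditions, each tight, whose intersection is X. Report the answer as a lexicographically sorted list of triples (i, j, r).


Reconstructing r_w from the 14 given conditions:

  1 1 1 1 1 1 1
  1 1 2 2 2 2 2
  1 1 2 2 3 3 3
  1 1 2 2 3 4 4
  1 1 2 3 4 5 5
  1 2 3 4 5 6 6
  1 2 3 4 5 6 7

second differences of R give the permutation w = (1, 3, 5, 6, 4, 2, 7).

|D(w)|=6, |Ess(w)|=2:

[(4, 4, 2), (5, 2, 1)]


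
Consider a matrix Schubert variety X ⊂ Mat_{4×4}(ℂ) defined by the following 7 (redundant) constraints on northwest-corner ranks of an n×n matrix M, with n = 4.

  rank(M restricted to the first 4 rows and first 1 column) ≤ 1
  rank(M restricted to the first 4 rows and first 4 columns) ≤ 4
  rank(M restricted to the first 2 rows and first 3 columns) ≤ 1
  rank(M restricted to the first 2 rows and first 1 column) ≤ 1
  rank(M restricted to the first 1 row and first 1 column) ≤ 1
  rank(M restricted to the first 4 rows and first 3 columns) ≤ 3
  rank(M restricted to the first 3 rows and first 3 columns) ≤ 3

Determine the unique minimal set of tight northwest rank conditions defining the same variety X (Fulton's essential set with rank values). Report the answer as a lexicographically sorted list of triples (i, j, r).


The tightest implied rank at each (i,j), from the 7 conditions:

  R[1]: 1 | 1 | 1 | 1
  R[2]: 1 | 1 | 1 | 2
  R[3]: 1 | 2 | 2 | 3
  R[4]: 1 | 2 | 3 | 4

the unique w with this rank table is (1, 4, 2, 3).

D(w) has 2 cells with 1 SE-corner; essential set:

[(2, 3, 1)]


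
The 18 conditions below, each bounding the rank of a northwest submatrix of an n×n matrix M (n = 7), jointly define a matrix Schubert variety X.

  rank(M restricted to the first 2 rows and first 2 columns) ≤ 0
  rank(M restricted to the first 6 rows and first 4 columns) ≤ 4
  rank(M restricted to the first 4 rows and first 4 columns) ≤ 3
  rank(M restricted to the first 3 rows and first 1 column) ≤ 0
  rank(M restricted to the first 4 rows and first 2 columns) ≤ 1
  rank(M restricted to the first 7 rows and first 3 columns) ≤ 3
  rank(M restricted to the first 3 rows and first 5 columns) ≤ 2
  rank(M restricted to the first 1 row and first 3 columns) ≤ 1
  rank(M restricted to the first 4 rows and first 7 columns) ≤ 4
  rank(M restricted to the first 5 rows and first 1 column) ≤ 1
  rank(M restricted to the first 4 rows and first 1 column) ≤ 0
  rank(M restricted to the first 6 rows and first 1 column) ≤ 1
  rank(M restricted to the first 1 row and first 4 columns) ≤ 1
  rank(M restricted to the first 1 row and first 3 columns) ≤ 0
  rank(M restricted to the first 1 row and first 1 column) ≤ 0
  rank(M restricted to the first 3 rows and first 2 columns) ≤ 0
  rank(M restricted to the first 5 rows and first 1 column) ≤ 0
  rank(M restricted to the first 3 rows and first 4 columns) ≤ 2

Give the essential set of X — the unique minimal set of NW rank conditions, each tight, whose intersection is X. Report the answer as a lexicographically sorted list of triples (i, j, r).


Reconstructing r_w from the 18 given conditions:

  R[1]: 0, 0, 0, 1, 1, 1, 1
  R[2]: 0, 0, 1, 2, 2, 2, 2
  R[3]: 0, 0, 1, 2, 2, 3, 3
  R[4]: 0, 1, 2, 3, 3, 4, 4
  R[5]: 0, 1, 2, 3, 4, 5, 5
  R[6]: 1, 2, 3, 4, 5, 6, 6
  R[7]: 1, 2, 3, 4, 5, 6, 7

hence w(1..7) = (4, 3, 6, 2, 5, 1, 7).

ℓ(w)=10; the 4 essential cells (i,j,r):

[(1, 3, 0), (3, 2, 0), (3, 5, 2), (5, 1, 0)]


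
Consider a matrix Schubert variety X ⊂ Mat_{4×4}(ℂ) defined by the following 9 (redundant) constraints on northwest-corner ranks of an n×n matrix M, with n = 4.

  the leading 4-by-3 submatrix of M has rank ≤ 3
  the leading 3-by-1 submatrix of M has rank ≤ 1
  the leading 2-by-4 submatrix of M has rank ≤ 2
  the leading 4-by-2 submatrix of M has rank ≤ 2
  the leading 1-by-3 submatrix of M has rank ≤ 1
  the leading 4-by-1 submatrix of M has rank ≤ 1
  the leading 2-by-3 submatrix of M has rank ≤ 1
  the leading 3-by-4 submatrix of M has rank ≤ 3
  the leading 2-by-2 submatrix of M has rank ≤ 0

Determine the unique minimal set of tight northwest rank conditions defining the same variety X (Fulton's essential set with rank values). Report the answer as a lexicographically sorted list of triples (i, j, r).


Recovering R(i,j) via the rank-extension bound from the 9 conditions:

  0 | 0 | 1 | 1
  0 | 0 | 1 | 2
  1 | 1 | 2 | 3
  1 | 2 | 3 | 4

reading off 1-entries of Δ²R: w = (3, 4, 1, 2).

Rothe diagram D(w) (4 cells), 1 SE-corner (essential condition):

[(2, 2, 0)]


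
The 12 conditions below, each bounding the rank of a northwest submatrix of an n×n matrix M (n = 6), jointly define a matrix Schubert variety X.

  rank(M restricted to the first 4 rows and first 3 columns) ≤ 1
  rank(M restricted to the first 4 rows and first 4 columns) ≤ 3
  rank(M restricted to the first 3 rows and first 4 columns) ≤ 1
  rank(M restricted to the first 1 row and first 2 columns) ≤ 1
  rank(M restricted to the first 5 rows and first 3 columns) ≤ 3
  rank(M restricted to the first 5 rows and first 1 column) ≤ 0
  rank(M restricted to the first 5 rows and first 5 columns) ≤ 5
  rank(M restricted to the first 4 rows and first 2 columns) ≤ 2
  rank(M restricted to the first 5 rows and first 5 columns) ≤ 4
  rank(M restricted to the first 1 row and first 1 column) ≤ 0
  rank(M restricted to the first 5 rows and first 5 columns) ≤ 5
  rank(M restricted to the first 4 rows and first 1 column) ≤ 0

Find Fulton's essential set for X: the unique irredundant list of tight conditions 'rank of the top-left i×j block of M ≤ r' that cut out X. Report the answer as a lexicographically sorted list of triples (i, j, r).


Recovering R(i,j) via the rank-extension bound from the 12 conditions:

  i=1: 0  1  1  1  1  1
  i=2: 0  1  1  1  2  2
  i=3: 0  1  1  1  2  3
  i=4: 0  1  1  2  3  4
  i=5: 0  1  2  3  4  5
  i=6: 1  2  3  4  5  6

giving w = (2, 5, 6, 4, 3, 1) via Δ²R.

Rothe diagram D(w) (10 cells), 3 SE-corners (essential conditions):

[(3, 4, 1), (4, 3, 1), (5, 1, 0)]


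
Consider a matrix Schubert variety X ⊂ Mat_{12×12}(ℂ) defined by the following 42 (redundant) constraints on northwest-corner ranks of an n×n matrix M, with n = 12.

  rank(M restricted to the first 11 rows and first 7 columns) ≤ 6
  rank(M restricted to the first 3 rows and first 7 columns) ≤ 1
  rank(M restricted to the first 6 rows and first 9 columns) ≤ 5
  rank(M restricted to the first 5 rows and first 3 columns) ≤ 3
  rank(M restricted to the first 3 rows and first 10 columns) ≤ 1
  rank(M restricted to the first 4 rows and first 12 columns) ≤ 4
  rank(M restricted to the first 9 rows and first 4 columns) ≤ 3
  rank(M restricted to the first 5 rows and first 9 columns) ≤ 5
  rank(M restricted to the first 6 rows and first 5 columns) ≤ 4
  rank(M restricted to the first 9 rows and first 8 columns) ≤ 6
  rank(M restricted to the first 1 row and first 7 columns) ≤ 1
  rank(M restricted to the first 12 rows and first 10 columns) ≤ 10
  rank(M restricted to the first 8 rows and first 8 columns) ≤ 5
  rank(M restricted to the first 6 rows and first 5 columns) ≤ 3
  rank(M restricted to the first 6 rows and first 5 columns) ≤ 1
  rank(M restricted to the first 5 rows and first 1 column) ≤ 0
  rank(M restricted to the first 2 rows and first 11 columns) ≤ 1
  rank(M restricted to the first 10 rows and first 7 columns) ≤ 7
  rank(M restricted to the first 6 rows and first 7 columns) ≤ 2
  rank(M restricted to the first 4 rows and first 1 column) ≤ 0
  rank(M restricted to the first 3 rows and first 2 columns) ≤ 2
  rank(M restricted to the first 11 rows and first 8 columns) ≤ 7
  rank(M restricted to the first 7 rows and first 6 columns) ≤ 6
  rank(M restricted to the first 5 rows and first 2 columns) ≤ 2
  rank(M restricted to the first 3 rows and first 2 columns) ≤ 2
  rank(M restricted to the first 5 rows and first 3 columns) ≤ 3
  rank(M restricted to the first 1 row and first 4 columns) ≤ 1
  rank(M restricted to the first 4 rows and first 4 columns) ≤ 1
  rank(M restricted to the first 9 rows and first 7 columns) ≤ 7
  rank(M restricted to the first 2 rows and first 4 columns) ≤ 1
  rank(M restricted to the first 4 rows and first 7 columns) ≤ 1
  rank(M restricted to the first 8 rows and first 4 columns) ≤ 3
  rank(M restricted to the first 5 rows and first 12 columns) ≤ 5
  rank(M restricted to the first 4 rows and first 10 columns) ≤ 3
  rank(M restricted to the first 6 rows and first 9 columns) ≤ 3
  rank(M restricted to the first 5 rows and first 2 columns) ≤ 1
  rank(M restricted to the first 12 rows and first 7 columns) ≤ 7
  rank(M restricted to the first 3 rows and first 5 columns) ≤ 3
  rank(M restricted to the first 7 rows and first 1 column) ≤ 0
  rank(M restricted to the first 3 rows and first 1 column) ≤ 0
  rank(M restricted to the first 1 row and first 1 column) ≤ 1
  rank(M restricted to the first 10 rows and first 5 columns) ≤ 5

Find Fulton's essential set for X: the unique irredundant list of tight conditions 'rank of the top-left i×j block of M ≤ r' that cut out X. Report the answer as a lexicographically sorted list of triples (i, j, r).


The tightest implied rank at each (i,j), from the 42 conditions:

  R[1]: 0 | 1 | 1 | 1 | 1 | 1 | 1 | 1 | 1 | 1 | 1 | 1
  R[2]: 0 | 1 | 1 | 1 | 1 | 1 | 1 | 1 | 1 | 1 | 1 | 2
  R[3]: 0 | 1 | 1 | 1 | 1 | 1 | 1 | 1 | 1 | 1 | 2 | 3
  R[4]: 0 | 1 | 1 | 1 | 1 | 1 | 1 | 2 | 2 | 2 | 3 | 4
  R[5]: 0 | 1 | 1 | 1 | 1 | 2 | 2 | 3 | 3 | 3 | 4 | 5
  R[6]: 0 | 1 | 1 | 1 | 1 | 2 | 2 | 3 | 3 | 4 | 5 | 6
  R[7]: 0 | 1 | 2 | 2 | 2 | 3 | 3 | 4 | 4 | 5 | 6 | 7
  R[8]: 1 | 2 | 3 | 3 | 3 | 4 | 4 | 5 | 5 | 6 | 7 | 8
  R[9]: 1 | 2 | 3 | 3 | 4 | 5 | 5 | 6 | 6 | 7 | 8 | 9
  R[10]: 1 | 2 | 3 | 4 | 5 | 6 | 6 | 7 | 7 | 8 | 9 | 10
  R[11]: 1 | 2 | 3 | 4 | 5 | 6 | 6 | 7 | 8 | 9 | 10 | 11
  R[12]: 1 | 2 | 3 | 4 | 5 | 6 | 7 | 8 | 9 | 10 | 11 | 12

the unique w with this rank table is (2, 12, 11, 8, 6, 10, 3, 1, 5, 4, 9, 7).

9 SE-corners of the 39-cell Rothe diagram give Ess(w):

[(2, 11, 1), (3, 10, 1), (4, 7, 1), (6, 5, 1), (6, 7, 2), (6, 9, 3), (7, 1, 0), (9, 4, 3), (11, 7, 6)]


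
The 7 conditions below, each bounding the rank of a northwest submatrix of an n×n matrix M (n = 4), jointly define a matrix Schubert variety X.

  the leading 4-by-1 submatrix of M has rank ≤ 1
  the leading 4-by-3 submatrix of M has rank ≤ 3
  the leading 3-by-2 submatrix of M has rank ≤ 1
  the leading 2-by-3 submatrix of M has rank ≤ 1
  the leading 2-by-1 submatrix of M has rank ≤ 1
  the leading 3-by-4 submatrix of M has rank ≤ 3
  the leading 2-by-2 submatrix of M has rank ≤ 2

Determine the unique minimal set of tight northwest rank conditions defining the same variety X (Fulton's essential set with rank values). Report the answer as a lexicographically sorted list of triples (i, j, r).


Propagating the 7 rank bounds to every northwest block:

  R[1]: 1  1  1  1
  R[2]: 1  1  1  2
  R[3]: 1  1  2  3
  R[4]: 1  2  3  4

so w = (1, 4, 3, 2).

D(w) has 3 cells with 2 SE-corners; essential set:

[(2, 3, 1), (3, 2, 1)]


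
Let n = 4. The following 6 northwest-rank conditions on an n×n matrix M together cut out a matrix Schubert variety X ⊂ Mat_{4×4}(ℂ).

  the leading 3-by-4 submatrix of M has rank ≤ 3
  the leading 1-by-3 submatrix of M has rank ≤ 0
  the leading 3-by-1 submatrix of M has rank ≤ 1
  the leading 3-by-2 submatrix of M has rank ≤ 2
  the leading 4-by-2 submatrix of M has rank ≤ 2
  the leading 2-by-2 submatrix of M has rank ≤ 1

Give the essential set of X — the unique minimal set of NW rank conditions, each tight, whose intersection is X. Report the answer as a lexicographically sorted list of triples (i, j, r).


Propagating the 6 rank bounds to every northwest block:

  row 1: 0 0 0 1
  row 2: 1 1 1 2
  row 3: 1 2 2 3
  row 4: 1 2 3 4

second differences of R give the permutation w = (4, 1, 2, 3).

|D(w)|=3, |Ess(w)|=1:

[(1, 3, 0)]


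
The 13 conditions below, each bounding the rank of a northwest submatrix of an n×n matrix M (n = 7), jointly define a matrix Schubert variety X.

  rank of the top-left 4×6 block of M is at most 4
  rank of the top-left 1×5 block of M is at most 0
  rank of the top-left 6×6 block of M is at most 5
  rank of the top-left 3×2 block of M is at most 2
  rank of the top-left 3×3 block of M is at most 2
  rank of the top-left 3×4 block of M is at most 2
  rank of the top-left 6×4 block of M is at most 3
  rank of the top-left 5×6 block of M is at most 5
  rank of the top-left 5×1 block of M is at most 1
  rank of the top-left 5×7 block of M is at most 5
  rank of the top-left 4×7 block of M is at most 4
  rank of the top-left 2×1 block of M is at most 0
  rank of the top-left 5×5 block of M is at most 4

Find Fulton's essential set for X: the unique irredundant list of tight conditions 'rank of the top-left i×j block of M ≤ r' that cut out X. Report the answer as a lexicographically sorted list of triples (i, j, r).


Propagating the 13 rank bounds to every northwest block:

  i=1: 0, 0, 0, 0, 0, 1, 1
  i=2: 0, 1, 1, 1, 1, 2, 2
  i=3: 1, 2, 2, 2, 2, 3, 3
  i=4: 1, 2, 3, 3, 3, 4, 4
  i=5: 1, 2, 3, 3, 4, 5, 5
  i=6: 1, 2, 3, 3, 4, 5, 6
  i=7: 1, 2, 3, 4, 5, 6, 7

so w = (6, 2, 1, 3, 5, 7, 4).

|D(w)|=8, |Ess(w)|=3:

[(1, 5, 0), (2, 1, 0), (6, 4, 3)]


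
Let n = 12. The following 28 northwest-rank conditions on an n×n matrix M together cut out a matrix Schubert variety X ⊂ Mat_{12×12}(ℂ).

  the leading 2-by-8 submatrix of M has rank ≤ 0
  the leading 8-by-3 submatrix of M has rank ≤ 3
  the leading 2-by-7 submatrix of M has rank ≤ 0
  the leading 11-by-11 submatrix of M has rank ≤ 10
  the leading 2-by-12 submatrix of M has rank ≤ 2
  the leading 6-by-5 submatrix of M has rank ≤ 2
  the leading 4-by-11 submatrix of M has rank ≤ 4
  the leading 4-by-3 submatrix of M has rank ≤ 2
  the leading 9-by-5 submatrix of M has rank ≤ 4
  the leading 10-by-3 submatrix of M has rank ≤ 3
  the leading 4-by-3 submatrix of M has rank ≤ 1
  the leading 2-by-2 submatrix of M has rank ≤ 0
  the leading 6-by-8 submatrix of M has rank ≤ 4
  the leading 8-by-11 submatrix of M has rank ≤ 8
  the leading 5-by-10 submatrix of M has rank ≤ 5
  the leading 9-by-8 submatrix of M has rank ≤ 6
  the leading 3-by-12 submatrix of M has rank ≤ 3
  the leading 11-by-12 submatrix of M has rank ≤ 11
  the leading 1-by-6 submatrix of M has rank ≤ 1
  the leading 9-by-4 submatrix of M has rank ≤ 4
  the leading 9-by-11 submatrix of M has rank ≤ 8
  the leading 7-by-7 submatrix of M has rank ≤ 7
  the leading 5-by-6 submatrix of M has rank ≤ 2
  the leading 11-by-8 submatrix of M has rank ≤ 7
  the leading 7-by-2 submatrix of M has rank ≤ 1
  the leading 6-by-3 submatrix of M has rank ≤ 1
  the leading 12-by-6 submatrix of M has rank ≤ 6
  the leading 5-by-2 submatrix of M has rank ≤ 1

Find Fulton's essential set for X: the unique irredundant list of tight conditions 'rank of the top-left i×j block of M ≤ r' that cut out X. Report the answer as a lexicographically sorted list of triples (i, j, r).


Reconstructing r_w from the 28 given conditions:

  0 | 0 | 0 | 0 | 0 | 0 | 0 | 0 | 1 | 1 | 1 | 1
  0 | 0 | 0 | 0 | 0 | 0 | 0 | 0 | 1 | 2 | 2 | 2
  1 | 1 | 1 | 1 | 1 | 1 | 1 | 1 | 2 | 3 | 3 | 3
  1 | 1 | 1 | 2 | 2 | 2 | 2 | 2 | 3 | 4 | 4 | 4
  1 | 1 | 1 | 2 | 2 | 2 | 3 | 3 | 4 | 5 | 5 | 5
  1 | 1 | 1 | 2 | 2 | 3 | 4 | 4 | 5 | 6 | 6 | 6
  1 | 1 | 2 | 3 | 3 | 4 | 5 | 5 | 6 | 7 | 7 | 7
  1 | 2 | 3 | 4 | 4 | 5 | 6 | 6 | 7 | 8 | 8 | 8
  1 | 2 | 3 | 4 | 4 | 5 | 6 | 6 | 7 | 8 | 8 | 9
  1 | 2 | 3 | 4 | 5 | 6 | 7 | 7 | 8 | 9 | 9 | 10
  1 | 2 | 3 | 4 | 5 | 6 | 7 | 7 | 8 | 9 | 10 | 11
  1 | 2 | 3 | 4 | 5 | 6 | 7 | 8 | 9 | 10 | 11 | 12

reading off 1-entries of Δ²R: w = (9, 10, 1, 4, 7, 6, 3, 2, 12, 5, 11, 8).

Fulton essential set (9 of the 30 Rothe cells):

[(2, 8, 0), (5, 6, 2), (6, 3, 1), (6, 5, 2), (7, 2, 1), (9, 5, 4), (9, 8, 6), (9, 11, 8), (11, 8, 7)]
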